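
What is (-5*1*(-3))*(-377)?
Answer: -5655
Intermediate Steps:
(-5*1*(-3))*(-377) = -5*(-3)*(-377) = 15*(-377) = -5655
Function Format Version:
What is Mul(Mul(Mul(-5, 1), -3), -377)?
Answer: -5655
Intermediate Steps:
Mul(Mul(Mul(-5, 1), -3), -377) = Mul(Mul(-5, -3), -377) = Mul(15, -377) = -5655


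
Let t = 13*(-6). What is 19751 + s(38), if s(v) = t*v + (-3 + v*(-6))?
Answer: 16556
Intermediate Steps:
t = -78
s(v) = -3 - 84*v (s(v) = -78*v + (-3 + v*(-6)) = -78*v + (-3 - 6*v) = -3 - 84*v)
19751 + s(38) = 19751 + (-3 - 84*38) = 19751 + (-3 - 3192) = 19751 - 3195 = 16556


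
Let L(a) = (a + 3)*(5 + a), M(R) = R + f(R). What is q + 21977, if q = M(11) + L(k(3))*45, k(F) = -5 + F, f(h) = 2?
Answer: 22125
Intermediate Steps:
M(R) = 2 + R (M(R) = R + 2 = 2 + R)
L(a) = (3 + a)*(5 + a)
q = 148 (q = (2 + 11) + (15 + (-5 + 3)**2 + 8*(-5 + 3))*45 = 13 + (15 + (-2)**2 + 8*(-2))*45 = 13 + (15 + 4 - 16)*45 = 13 + 3*45 = 13 + 135 = 148)
q + 21977 = 148 + 21977 = 22125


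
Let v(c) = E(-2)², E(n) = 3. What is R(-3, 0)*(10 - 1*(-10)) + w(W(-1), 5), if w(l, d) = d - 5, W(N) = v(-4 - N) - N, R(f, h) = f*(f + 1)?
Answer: 120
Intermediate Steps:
R(f, h) = f*(1 + f)
v(c) = 9 (v(c) = 3² = 9)
W(N) = 9 - N
w(l, d) = -5 + d
R(-3, 0)*(10 - 1*(-10)) + w(W(-1), 5) = (-3*(1 - 3))*(10 - 1*(-10)) + (-5 + 5) = (-3*(-2))*(10 + 10) + 0 = 6*20 + 0 = 120 + 0 = 120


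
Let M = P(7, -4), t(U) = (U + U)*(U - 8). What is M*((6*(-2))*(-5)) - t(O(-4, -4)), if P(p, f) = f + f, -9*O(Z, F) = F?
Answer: -38336/81 ≈ -473.28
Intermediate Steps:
O(Z, F) = -F/9
P(p, f) = 2*f
t(U) = 2*U*(-8 + U) (t(U) = (2*U)*(-8 + U) = 2*U*(-8 + U))
M = -8 (M = 2*(-4) = -8)
M*((6*(-2))*(-5)) - t(O(-4, -4)) = -8*6*(-2)*(-5) - 2*(-⅑*(-4))*(-8 - ⅑*(-4)) = -(-96)*(-5) - 2*4*(-8 + 4/9)/9 = -8*60 - 2*4*(-68)/(9*9) = -480 - 1*(-544/81) = -480 + 544/81 = -38336/81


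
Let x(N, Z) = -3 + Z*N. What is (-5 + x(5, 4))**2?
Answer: 144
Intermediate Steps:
x(N, Z) = -3 + N*Z
(-5 + x(5, 4))**2 = (-5 + (-3 + 5*4))**2 = (-5 + (-3 + 20))**2 = (-5 + 17)**2 = 12**2 = 144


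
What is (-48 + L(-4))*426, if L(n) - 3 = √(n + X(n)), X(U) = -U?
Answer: -19170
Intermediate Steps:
L(n) = 3 (L(n) = 3 + √(n - n) = 3 + √0 = 3 + 0 = 3)
(-48 + L(-4))*426 = (-48 + 3)*426 = -45*426 = -19170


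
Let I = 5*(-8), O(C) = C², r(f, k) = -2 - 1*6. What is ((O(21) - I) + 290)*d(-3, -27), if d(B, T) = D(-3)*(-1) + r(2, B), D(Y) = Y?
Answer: -3855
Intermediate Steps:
r(f, k) = -8 (r(f, k) = -2 - 6 = -8)
I = -40
d(B, T) = -5 (d(B, T) = -3*(-1) - 8 = 3 - 8 = -5)
((O(21) - I) + 290)*d(-3, -27) = ((21² - 1*(-40)) + 290)*(-5) = ((441 + 40) + 290)*(-5) = (481 + 290)*(-5) = 771*(-5) = -3855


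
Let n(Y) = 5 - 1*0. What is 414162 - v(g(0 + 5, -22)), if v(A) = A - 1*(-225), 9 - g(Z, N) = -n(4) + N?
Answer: 413901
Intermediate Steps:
n(Y) = 5 (n(Y) = 5 + 0 = 5)
g(Z, N) = 14 - N (g(Z, N) = 9 - (-1*5 + N) = 9 - (-5 + N) = 9 + (5 - N) = 14 - N)
v(A) = 225 + A (v(A) = A + 225 = 225 + A)
414162 - v(g(0 + 5, -22)) = 414162 - (225 + (14 - 1*(-22))) = 414162 - (225 + (14 + 22)) = 414162 - (225 + 36) = 414162 - 1*261 = 414162 - 261 = 413901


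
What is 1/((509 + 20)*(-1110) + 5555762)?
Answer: 1/4968572 ≈ 2.0127e-7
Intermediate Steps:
1/((509 + 20)*(-1110) + 5555762) = 1/(529*(-1110) + 5555762) = 1/(-587190 + 5555762) = 1/4968572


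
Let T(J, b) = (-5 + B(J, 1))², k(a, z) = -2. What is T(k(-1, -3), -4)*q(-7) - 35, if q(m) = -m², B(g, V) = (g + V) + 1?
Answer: -1260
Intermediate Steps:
B(g, V) = 1 + V + g (B(g, V) = (V + g) + 1 = 1 + V + g)
T(J, b) = (-3 + J)² (T(J, b) = (-5 + (1 + 1 + J))² = (-5 + (2 + J))² = (-3 + J)²)
T(k(-1, -3), -4)*q(-7) - 35 = (-3 - 2)²*(-1*(-7)²) - 35 = (-5)²*(-1*49) - 35 = 25*(-49) - 35 = -1225 - 35 = -1260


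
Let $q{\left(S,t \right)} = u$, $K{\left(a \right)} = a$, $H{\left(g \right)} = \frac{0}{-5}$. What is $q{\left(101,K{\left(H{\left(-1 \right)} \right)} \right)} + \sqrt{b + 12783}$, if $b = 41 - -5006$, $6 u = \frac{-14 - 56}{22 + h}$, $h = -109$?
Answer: $\frac{35}{261} + \sqrt{17830} \approx 133.66$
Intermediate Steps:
$H{\left(g \right)} = 0$ ($H{\left(g \right)} = 0 \left(- \frac{1}{5}\right) = 0$)
$u = \frac{35}{261}$ ($u = \frac{\left(-14 - 56\right) \frac{1}{22 - 109}}{6} = \frac{\left(-70\right) \frac{1}{-87}}{6} = \frac{\left(-70\right) \left(- \frac{1}{87}\right)}{6} = \frac{1}{6} \cdot \frac{70}{87} = \frac{35}{261} \approx 0.1341$)
$q{\left(S,t \right)} = \frac{35}{261}$
$b = 5047$ ($b = 41 + 5006 = 5047$)
$q{\left(101,K{\left(H{\left(-1 \right)} \right)} \right)} + \sqrt{b + 12783} = \frac{35}{261} + \sqrt{5047 + 12783} = \frac{35}{261} + \sqrt{17830}$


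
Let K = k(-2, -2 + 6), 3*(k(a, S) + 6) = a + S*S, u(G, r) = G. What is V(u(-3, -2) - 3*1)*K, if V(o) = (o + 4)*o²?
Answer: 96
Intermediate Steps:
k(a, S) = -6 + a/3 + S²/3 (k(a, S) = -6 + (a + S*S)/3 = -6 + (a + S²)/3 = -6 + (a/3 + S²/3) = -6 + a/3 + S²/3)
V(o) = o²*(4 + o) (V(o) = (4 + o)*o² = o²*(4 + o))
K = -4/3 (K = -6 + (⅓)*(-2) + (-2 + 6)²/3 = -6 - ⅔ + (⅓)*4² = -6 - ⅔ + (⅓)*16 = -6 - ⅔ + 16/3 = -4/3 ≈ -1.3333)
V(u(-3, -2) - 3*1)*K = ((-3 - 3*1)²*(4 + (-3 - 3*1)))*(-4/3) = ((-3 - 3)²*(4 + (-3 - 3)))*(-4/3) = ((-6)²*(4 - 6))*(-4/3) = (36*(-2))*(-4/3) = -72*(-4/3) = 96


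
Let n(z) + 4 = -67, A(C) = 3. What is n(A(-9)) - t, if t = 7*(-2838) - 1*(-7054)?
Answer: 12741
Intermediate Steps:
n(z) = -71 (n(z) = -4 - 67 = -71)
t = -12812 (t = -19866 + 7054 = -12812)
n(A(-9)) - t = -71 - 1*(-12812) = -71 + 12812 = 12741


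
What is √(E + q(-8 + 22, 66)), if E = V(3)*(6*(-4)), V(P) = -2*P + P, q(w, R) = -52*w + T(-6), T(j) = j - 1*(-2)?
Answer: 2*I*√165 ≈ 25.69*I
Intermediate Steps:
T(j) = 2 + j (T(j) = j + 2 = 2 + j)
q(w, R) = -4 - 52*w (q(w, R) = -52*w + (2 - 6) = -52*w - 4 = -4 - 52*w)
V(P) = -P
E = 72 (E = (-1*3)*(6*(-4)) = -3*(-24) = 72)
√(E + q(-8 + 22, 66)) = √(72 + (-4 - 52*(-8 + 22))) = √(72 + (-4 - 52*14)) = √(72 + (-4 - 728)) = √(72 - 732) = √(-660) = 2*I*√165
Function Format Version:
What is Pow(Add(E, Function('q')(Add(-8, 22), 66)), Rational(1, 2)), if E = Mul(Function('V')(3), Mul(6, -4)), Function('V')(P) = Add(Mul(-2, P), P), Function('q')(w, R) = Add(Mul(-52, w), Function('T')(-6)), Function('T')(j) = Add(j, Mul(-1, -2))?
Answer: Mul(2, I, Pow(165, Rational(1, 2))) ≈ Mul(25.690, I)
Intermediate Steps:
Function('T')(j) = Add(2, j) (Function('T')(j) = Add(j, 2) = Add(2, j))
Function('q')(w, R) = Add(-4, Mul(-52, w)) (Function('q')(w, R) = Add(Mul(-52, w), Add(2, -6)) = Add(Mul(-52, w), -4) = Add(-4, Mul(-52, w)))
Function('V')(P) = Mul(-1, P)
E = 72 (E = Mul(Mul(-1, 3), Mul(6, -4)) = Mul(-3, -24) = 72)
Pow(Add(E, Function('q')(Add(-8, 22), 66)), Rational(1, 2)) = Pow(Add(72, Add(-4, Mul(-52, Add(-8, 22)))), Rational(1, 2)) = Pow(Add(72, Add(-4, Mul(-52, 14))), Rational(1, 2)) = Pow(Add(72, Add(-4, -728)), Rational(1, 2)) = Pow(Add(72, -732), Rational(1, 2)) = Pow(-660, Rational(1, 2)) = Mul(2, I, Pow(165, Rational(1, 2)))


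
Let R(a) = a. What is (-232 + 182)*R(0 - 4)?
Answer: 200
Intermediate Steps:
(-232 + 182)*R(0 - 4) = (-232 + 182)*(0 - 4) = -50*(-4) = 200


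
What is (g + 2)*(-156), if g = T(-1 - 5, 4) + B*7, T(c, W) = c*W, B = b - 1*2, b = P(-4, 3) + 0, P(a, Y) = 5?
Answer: 156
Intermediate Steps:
b = 5 (b = 5 + 0 = 5)
B = 3 (B = 5 - 1*2 = 5 - 2 = 3)
T(c, W) = W*c
g = -3 (g = 4*(-1 - 5) + 3*7 = 4*(-6) + 21 = -24 + 21 = -3)
(g + 2)*(-156) = (-3 + 2)*(-156) = -1*(-156) = 156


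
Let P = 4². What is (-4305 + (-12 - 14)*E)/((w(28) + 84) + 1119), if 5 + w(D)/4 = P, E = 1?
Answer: -4331/1247 ≈ -3.4731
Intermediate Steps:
P = 16
w(D) = 44 (w(D) = -20 + 4*16 = -20 + 64 = 44)
(-4305 + (-12 - 14)*E)/((w(28) + 84) + 1119) = (-4305 + (-12 - 14)*1)/((44 + 84) + 1119) = (-4305 - 26*1)/(128 + 1119) = (-4305 - 26)/1247 = -4331*1/1247 = -4331/1247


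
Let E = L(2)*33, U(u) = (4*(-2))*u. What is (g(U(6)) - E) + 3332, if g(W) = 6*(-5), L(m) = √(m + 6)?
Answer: 3302 - 66*√2 ≈ 3208.7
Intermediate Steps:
U(u) = -8*u
L(m) = √(6 + m)
g(W) = -30
E = 66*√2 (E = √(6 + 2)*33 = √8*33 = (2*√2)*33 = 66*√2 ≈ 93.338)
(g(U(6)) - E) + 3332 = (-30 - 66*√2) + 3332 = 3302 - 66*√2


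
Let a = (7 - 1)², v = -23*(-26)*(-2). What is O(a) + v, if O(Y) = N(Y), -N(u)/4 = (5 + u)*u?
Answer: -7100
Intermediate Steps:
v = -1196 (v = 598*(-2) = -1196)
N(u) = -4*u*(5 + u) (N(u) = -4*(5 + u)*u = -4*u*(5 + u))
a = 36 (a = 6² = 36)
O(Y) = -4*Y*(5 + Y)
O(a) + v = -4*36*(5 + 36) - 1196 = -4*36*41 - 1196 = -5904 - 1196 = -7100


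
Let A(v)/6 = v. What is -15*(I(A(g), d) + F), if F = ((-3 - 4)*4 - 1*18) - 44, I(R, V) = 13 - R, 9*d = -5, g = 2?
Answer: 1335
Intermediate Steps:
A(v) = 6*v
d = -5/9 (d = (1/9)*(-5) = -5/9 ≈ -0.55556)
F = -90 (F = (-7*4 - 18) - 44 = (-28 - 18) - 44 = -46 - 44 = -90)
-15*(I(A(g), d) + F) = -15*((13 - 6*2) - 90) = -15*((13 - 1*12) - 90) = -15*((13 - 12) - 90) = -15*(1 - 90) = -15*(-89) = 1335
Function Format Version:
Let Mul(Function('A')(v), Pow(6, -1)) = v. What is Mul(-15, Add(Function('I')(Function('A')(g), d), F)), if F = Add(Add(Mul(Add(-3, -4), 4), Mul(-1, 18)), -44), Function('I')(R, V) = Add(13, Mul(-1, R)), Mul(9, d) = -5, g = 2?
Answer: 1335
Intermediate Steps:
Function('A')(v) = Mul(6, v)
d = Rational(-5, 9) (d = Mul(Rational(1, 9), -5) = Rational(-5, 9) ≈ -0.55556)
F = -90 (F = Add(Add(Mul(-7, 4), -18), -44) = Add(Add(-28, -18), -44) = Add(-46, -44) = -90)
Mul(-15, Add(Function('I')(Function('A')(g), d), F)) = Mul(-15, Add(Add(13, Mul(-1, Mul(6, 2))), -90)) = Mul(-15, Add(Add(13, Mul(-1, 12)), -90)) = Mul(-15, Add(Add(13, -12), -90)) = Mul(-15, Add(1, -90)) = Mul(-15, -89) = 1335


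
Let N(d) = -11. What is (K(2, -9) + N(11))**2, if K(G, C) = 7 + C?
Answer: 169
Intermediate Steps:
(K(2, -9) + N(11))**2 = ((7 - 9) - 11)**2 = (-2 - 11)**2 = (-13)**2 = 169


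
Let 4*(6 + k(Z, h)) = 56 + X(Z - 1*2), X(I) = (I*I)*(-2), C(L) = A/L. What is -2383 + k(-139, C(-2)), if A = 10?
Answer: -24631/2 ≈ -12316.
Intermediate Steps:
C(L) = 10/L
X(I) = -2*I² (X(I) = I²*(-2) = -2*I²)
k(Z, h) = 8 - (-2 + Z)²/2 (k(Z, h) = -6 + (56 - 2*(Z - 1*2)²)/4 = -6 + (56 - 2*(Z - 2)²)/4 = -6 + (56 - 2*(-2 + Z)²)/4 = -6 + (14 - (-2 + Z)²/2) = 8 - (-2 + Z)²/2)
-2383 + k(-139, C(-2)) = -2383 + (8 - (-2 - 139)²/2) = -2383 + (8 - ½*(-141)²) = -2383 + (8 - ½*19881) = -2383 + (8 - 19881/2) = -2383 - 19865/2 = -24631/2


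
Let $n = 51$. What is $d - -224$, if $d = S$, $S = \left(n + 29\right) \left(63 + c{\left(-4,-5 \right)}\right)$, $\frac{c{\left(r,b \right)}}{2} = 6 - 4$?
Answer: $5584$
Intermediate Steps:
$c{\left(r,b \right)} = 4$ ($c{\left(r,b \right)} = 2 \left(6 - 4\right) = 2 \cdot 2 = 4$)
$S = 5360$ ($S = \left(51 + 29\right) \left(63 + 4\right) = 80 \cdot 67 = 5360$)
$d = 5360$
$d - -224 = 5360 - -224 = 5360 + 224 = 5584$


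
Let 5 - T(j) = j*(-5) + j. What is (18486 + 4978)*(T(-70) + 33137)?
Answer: 771073968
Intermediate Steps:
T(j) = 5 + 4*j (T(j) = 5 - (j*(-5) + j) = 5 - (-5*j + j) = 5 - (-4)*j = 5 + 4*j)
(18486 + 4978)*(T(-70) + 33137) = (18486 + 4978)*((5 + 4*(-70)) + 33137) = 23464*((5 - 280) + 33137) = 23464*(-275 + 33137) = 23464*32862 = 771073968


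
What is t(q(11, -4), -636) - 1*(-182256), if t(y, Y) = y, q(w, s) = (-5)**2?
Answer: 182281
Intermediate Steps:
q(w, s) = 25
t(q(11, -4), -636) - 1*(-182256) = 25 - 1*(-182256) = 25 + 182256 = 182281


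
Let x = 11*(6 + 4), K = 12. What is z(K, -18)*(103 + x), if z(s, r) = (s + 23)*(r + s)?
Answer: -44730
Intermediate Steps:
z(s, r) = (23 + s)*(r + s)
x = 110 (x = 11*10 = 110)
z(K, -18)*(103 + x) = (12² + 23*(-18) + 23*12 - 18*12)*(103 + 110) = (144 - 414 + 276 - 216)*213 = -210*213 = -44730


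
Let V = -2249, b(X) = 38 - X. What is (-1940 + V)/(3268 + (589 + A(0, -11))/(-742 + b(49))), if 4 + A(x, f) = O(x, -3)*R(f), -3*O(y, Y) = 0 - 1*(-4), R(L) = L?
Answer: -9462951/7380613 ≈ -1.2821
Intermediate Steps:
O(y, Y) = -4/3 (O(y, Y) = -(0 - 1*(-4))/3 = -(0 + 4)/3 = -1/3*4 = -4/3)
A(x, f) = -4 - 4*f/3
(-1940 + V)/(3268 + (589 + A(0, -11))/(-742 + b(49))) = (-1940 - 2249)/(3268 + (589 + (-4 - 4/3*(-11)))/(-742 + (38 - 1*49))) = -4189/(3268 + (589 + (-4 + 44/3))/(-742 + (38 - 49))) = -4189/(3268 + (589 + 32/3)/(-742 - 11)) = -4189/(3268 + (1799/3)/(-753)) = -4189/(3268 + (1799/3)*(-1/753)) = -4189/(3268 - 1799/2259) = -4189/7380613/2259 = -4189*2259/7380613 = -9462951/7380613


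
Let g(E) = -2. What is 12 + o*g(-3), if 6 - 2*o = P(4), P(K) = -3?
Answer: 3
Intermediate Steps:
o = 9/2 (o = 3 - ½*(-3) = 3 + 3/2 = 9/2 ≈ 4.5000)
12 + o*g(-3) = 12 + (9/2)*(-2) = 12 - 9 = 3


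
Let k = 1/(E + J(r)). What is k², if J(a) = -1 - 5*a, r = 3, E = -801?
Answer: 1/667489 ≈ 1.4982e-6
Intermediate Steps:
k = -1/817 (k = 1/(-801 + (-1 - 5*3)) = 1/(-801 + (-1 - 15)) = 1/(-801 - 16) = 1/(-817) = -1/817 ≈ -0.0012240)
k² = (-1/817)² = 1/667489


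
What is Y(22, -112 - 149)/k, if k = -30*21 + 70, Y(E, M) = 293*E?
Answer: -3223/280 ≈ -11.511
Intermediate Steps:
k = -560 (k = -630 + 70 = -560)
Y(22, -112 - 149)/k = (293*22)/(-560) = 6446*(-1/560) = -3223/280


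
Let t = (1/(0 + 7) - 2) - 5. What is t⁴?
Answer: 5308416/2401 ≈ 2210.9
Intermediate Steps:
t = -48/7 (t = (1/7 - 2) - 5 = (⅐ - 2) - 5 = -13/7 - 5 = -48/7 ≈ -6.8571)
t⁴ = (-48/7)⁴ = 5308416/2401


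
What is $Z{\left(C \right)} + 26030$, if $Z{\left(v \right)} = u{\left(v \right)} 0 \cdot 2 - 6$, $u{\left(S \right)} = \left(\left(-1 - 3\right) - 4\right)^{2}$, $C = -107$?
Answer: $26024$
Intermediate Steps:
$u{\left(S \right)} = 64$ ($u{\left(S \right)} = \left(-4 - 4\right)^{2} = \left(-8\right)^{2} = 64$)
$Z{\left(v \right)} = -6$ ($Z{\left(v \right)} = 64 \cdot 0 \cdot 2 - 6 = 64 \cdot 0 - 6 = 0 - 6 = -6$)
$Z{\left(C \right)} + 26030 = -6 + 26030 = 26024$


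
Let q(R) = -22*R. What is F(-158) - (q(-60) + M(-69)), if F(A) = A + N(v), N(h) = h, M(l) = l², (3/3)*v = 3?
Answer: -6236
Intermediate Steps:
v = 3
F(A) = 3 + A (F(A) = A + 3 = 3 + A)
F(-158) - (q(-60) + M(-69)) = (3 - 158) - (-22*(-60) + (-69)²) = -155 - (1320 + 4761) = -155 - 1*6081 = -155 - 6081 = -6236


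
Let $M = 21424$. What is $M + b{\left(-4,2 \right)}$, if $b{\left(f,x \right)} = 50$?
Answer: $21474$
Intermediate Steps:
$M + b{\left(-4,2 \right)} = 21424 + 50 = 21474$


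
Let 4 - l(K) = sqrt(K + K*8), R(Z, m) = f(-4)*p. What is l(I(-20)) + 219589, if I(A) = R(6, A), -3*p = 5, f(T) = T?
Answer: 219593 - 2*sqrt(15) ≈ 2.1959e+5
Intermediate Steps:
p = -5/3 (p = -1/3*5 = -5/3 ≈ -1.6667)
R(Z, m) = 20/3 (R(Z, m) = -4*(-5/3) = 20/3)
I(A) = 20/3
l(K) = 4 - 3*sqrt(K) (l(K) = 4 - sqrt(K + K*8) = 4 - sqrt(K + 8*K) = 4 - sqrt(9*K) = 4 - 3*sqrt(K))
l(I(-20)) + 219589 = (4 - 2*sqrt(15)) + 219589 = 219593 - 2*sqrt(15)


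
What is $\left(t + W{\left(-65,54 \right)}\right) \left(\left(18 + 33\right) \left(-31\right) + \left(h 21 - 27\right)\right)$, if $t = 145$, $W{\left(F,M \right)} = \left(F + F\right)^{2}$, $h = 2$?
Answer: $-26692470$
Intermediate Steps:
$W{\left(F,M \right)} = 4 F^{2}$ ($W{\left(F,M \right)} = \left(2 F\right)^{2} = 4 F^{2}$)
$\left(t + W{\left(-65,54 \right)}\right) \left(\left(18 + 33\right) \left(-31\right) + \left(h 21 - 27\right)\right) = \left(145 + 4 \left(-65\right)^{2}\right) \left(\left(18 + 33\right) \left(-31\right) + \left(2 \cdot 21 - 27\right)\right) = \left(145 + 4 \cdot 4225\right) \left(51 \left(-31\right) + \left(42 - 27\right)\right) = \left(145 + 16900\right) \left(-1581 + 15\right) = 17045 \left(-1566\right) = -26692470$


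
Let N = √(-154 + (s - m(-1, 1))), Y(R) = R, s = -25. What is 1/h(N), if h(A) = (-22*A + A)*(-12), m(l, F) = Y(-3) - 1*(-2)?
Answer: -I*√178/44856 ≈ -0.00029743*I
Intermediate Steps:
m(l, F) = -1 (m(l, F) = -3 - 1*(-2) = -3 + 2 = -1)
N = I*√178 (N = √(-154 + (-25 - 1*(-1))) = √(-154 + (-25 + 1)) = √(-154 - 24) = √(-178) = I*√178 ≈ 13.342*I)
h(A) = 252*A (h(A) = -21*A*(-12) = 252*A)
1/h(N) = 1/(252*(I*√178)) = 1/(252*I*√178) = -I*√178/44856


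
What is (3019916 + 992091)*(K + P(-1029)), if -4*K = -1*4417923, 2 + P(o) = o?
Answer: 17708192484593/4 ≈ 4.4270e+12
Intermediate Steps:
P(o) = -2 + o
K = 4417923/4 (K = -(-1)*4417923/4 = -1/4*(-4417923) = 4417923/4 ≈ 1.1045e+6)
(3019916 + 992091)*(K + P(-1029)) = (3019916 + 992091)*(4417923/4 + (-2 - 1029)) = 4012007*(4417923/4 - 1031) = 4012007*(4413799/4) = 17708192484593/4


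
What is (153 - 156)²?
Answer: 9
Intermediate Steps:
(153 - 156)² = (-3)² = 9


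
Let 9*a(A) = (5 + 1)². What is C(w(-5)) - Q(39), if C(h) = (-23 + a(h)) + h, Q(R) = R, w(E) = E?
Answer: -63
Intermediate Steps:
a(A) = 4 (a(A) = (5 + 1)²/9 = (⅑)*6² = (⅑)*36 = 4)
C(h) = -19 + h (C(h) = (-23 + 4) + h = -19 + h)
C(w(-5)) - Q(39) = (-19 - 5) - 1*39 = -24 - 39 = -63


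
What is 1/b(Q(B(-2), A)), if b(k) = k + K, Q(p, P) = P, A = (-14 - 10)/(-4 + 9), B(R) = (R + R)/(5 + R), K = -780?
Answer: -5/3924 ≈ -0.0012742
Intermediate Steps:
B(R) = 2*R/(5 + R) (B(R) = (2*R)/(5 + R) = 2*R/(5 + R))
A = -24/5 ≈ -4.8000
b(k) = -780 + k (b(k) = k - 780 = -780 + k)
1/b(Q(B(-2), A)) = 1/(-780 - 24/5) = 1/(-3924/5) = -5/3924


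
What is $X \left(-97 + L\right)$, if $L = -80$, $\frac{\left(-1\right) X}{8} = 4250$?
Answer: $6018000$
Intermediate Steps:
$X = -34000$ ($X = \left(-8\right) 4250 = -34000$)
$X \left(-97 + L\right) = - 34000 \left(-97 - 80\right) = \left(-34000\right) \left(-177\right) = 6018000$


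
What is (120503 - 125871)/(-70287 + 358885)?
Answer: -2684/144299 ≈ -0.018600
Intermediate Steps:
(120503 - 125871)/(-70287 + 358885) = -5368/288598 = -5368*1/288598 = -2684/144299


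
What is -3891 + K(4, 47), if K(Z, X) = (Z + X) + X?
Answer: -3793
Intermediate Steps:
K(Z, X) = Z + 2*X (K(Z, X) = (X + Z) + X = Z + 2*X)
-3891 + K(4, 47) = -3891 + (4 + 2*47) = -3891 + (4 + 94) = -3891 + 98 = -3793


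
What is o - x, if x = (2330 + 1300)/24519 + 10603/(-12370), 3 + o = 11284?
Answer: 103689173039/9190910 ≈ 11282.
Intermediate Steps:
o = 11281 (o = -3 + 11284 = 11281)
x = -6517329/9190910 (x = 3630*(1/24519) + 10603*(-1/12370) = 110/743 - 10603/12370 = -6517329/9190910 ≈ -0.70911)
o - x = 11281 - 1*(-6517329/9190910) = 11281 + 6517329/9190910 = 103689173039/9190910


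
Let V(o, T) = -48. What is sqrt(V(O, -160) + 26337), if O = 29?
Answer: 3*sqrt(2921) ≈ 162.14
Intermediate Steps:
sqrt(V(O, -160) + 26337) = sqrt(-48 + 26337) = sqrt(26289) = 3*sqrt(2921)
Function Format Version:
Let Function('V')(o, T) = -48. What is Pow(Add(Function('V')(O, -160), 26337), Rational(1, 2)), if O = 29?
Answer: Mul(3, Pow(2921, Rational(1, 2))) ≈ 162.14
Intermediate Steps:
Pow(Add(Function('V')(O, -160), 26337), Rational(1, 2)) = Pow(Add(-48, 26337), Rational(1, 2)) = Pow(26289, Rational(1, 2)) = Mul(3, Pow(2921, Rational(1, 2)))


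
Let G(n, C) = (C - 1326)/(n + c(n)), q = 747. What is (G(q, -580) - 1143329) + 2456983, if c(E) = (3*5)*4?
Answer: 1060116872/807 ≈ 1.3137e+6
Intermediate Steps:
c(E) = 60 (c(E) = 15*4 = 60)
G(n, C) = (-1326 + C)/(60 + n) (G(n, C) = (C - 1326)/(n + 60) = (-1326 + C)/(60 + n))
(G(q, -580) - 1143329) + 2456983 = ((-1326 - 580)/(60 + 747) - 1143329) + 2456983 = (-1906/807 - 1143329) + 2456983 = -922668409/807 + 2456983 = 1060116872/807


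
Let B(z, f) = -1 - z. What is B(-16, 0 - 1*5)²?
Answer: 225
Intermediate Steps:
B(-16, 0 - 1*5)² = (-1 - 1*(-16))² = (-1 + 16)² = 15² = 225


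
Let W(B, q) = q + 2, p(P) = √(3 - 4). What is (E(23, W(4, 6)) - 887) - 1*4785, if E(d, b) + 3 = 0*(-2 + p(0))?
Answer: -5675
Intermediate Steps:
p(P) = I (p(P) = √(-1) = I)
W(B, q) = 2 + q
E(d, b) = -3 (E(d, b) = -3 + 0*(-2 + I) = -3 + 0 = -3)
(E(23, W(4, 6)) - 887) - 1*4785 = (-3 - 887) - 1*4785 = -890 - 4785 = -5675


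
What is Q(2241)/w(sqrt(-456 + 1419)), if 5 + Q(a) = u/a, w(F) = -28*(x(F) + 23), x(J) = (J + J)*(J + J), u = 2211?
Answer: 1499/40524750 ≈ 3.6990e-5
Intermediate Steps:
x(J) = 4*J**2 (x(J) = (2*J)*(2*J) = 4*J**2)
w(F) = -644 - 112*F**2 (w(F) = -28*(4*F**2 + 23) = -28*(23 + 4*F**2) = -644 - 112*F**2)
Q(a) = -5 + 2211/a
Q(2241)/w(sqrt(-456 + 1419)) = (-5 + 2211/2241)/(-644 - 112*(sqrt(-456 + 1419))**2) = (-5 + 2211*(1/2241))/(-644 - 112*(sqrt(963))**2) = (-5 + 737/747)/(-644 - 112*(3*sqrt(107))**2) = -2998/(747*(-644 - 112*963)) = -2998/(747*(-644 - 107856)) = -2998/747/(-108500) = -2998/747*(-1/108500) = 1499/40524750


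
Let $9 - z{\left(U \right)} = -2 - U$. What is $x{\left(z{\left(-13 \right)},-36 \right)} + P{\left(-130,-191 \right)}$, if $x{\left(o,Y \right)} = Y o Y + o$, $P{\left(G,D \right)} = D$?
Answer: $-2785$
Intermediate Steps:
$z{\left(U \right)} = 11 + U$ ($z{\left(U \right)} = 9 - \left(-2 - U\right) = 9 + \left(2 + U\right) = 11 + U$)
$x{\left(o,Y \right)} = o + o Y^{2}$ ($x{\left(o,Y \right)} = o Y^{2} + o = o + o Y^{2}$)
$x{\left(z{\left(-13 \right)},-36 \right)} + P{\left(-130,-191 \right)} = \left(11 - 13\right) \left(1 + \left(-36\right)^{2}\right) - 191 = - 2 \left(1 + 1296\right) - 191 = \left(-2\right) 1297 - 191 = -2594 - 191 = -2785$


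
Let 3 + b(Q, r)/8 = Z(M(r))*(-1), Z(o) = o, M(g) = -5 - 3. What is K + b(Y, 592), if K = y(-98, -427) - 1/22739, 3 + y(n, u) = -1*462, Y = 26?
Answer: -9664076/22739 ≈ -425.00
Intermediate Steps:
y(n, u) = -465 (y(n, u) = -3 - 1*462 = -3 - 462 = -465)
M(g) = -8
b(Q, r) = 40 (b(Q, r) = -24 + 8*(-8*(-1)) = -24 + 8*8 = -24 + 64 = 40)
K = -10573636/22739 (K = -465 - 1/22739 = -10573636/22739 ≈ -465.00)
K + b(Y, 592) = -10573636/22739 + 40 = -9664076/22739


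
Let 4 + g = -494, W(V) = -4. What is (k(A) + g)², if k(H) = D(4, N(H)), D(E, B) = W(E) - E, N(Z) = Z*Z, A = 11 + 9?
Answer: 256036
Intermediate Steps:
A = 20
N(Z) = Z²
g = -498 (g = -4 - 494 = -498)
D(E, B) = -4 - E
k(H) = -8 (k(H) = -4 - 1*4 = -4 - 4 = -8)
(k(A) + g)² = (-8 - 498)² = (-506)² = 256036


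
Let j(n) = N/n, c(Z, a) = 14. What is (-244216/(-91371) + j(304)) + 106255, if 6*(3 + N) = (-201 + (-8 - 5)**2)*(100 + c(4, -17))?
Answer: 22191282691/208848 ≈ 1.0626e+5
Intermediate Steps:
N = -611 (N = -3 + ((-201 + (-8 - 5)**2)*(100 + 14))/6 = -3 + ((-201 + (-13)**2)*114)/6 = -3 + ((-201 + 169)*114)/6 = -3 + (-32*114)/6 = -3 + (1/6)*(-3648) = -3 - 608 = -611)
j(n) = -611/n
(-244216/(-91371) + j(304)) + 106255 = (-244216/(-91371) - 611/304) + 106255 = (-244216*(-1/91371) - 611*1/304) + 106255 = (34888/13053 - 611/304) + 106255 = 138451/208848 + 106255 = 22191282691/208848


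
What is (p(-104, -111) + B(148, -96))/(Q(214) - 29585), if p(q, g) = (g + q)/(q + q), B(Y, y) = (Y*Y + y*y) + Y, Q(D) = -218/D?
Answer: -695923613/658466432 ≈ -1.0569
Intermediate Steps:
B(Y, y) = Y + Y² + y² (B(Y, y) = (Y² + y²) + Y = Y + Y² + y²)
p(q, g) = (g + q)/(2*q) (p(q, g) = (g + q)/((2*q)) = (g + q)*(1/(2*q)) = (g + q)/(2*q))
(p(-104, -111) + B(148, -96))/(Q(214) - 29585) = ((½)*(-111 - 104)/(-104) + (148 + 148² + (-96)²))/(-218/214 - 29585) = ((½)*(-1/104)*(-215) + (148 + 21904 + 9216))/(-218*1/214 - 29585) = (215/208 + 31268)/(-109/107 - 29585) = 6503959/(208*(-3165704/107)) = (6503959/208)*(-107/3165704) = -695923613/658466432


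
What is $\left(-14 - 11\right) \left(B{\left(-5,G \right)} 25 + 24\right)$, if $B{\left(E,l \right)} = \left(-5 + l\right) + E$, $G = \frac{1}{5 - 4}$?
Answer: $5025$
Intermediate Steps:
$G = 1$ ($G = 1^{-1} = 1$)
$B{\left(E,l \right)} = -5 + E + l$
$\left(-14 - 11\right) \left(B{\left(-5,G \right)} 25 + 24\right) = \left(-14 - 11\right) \left(\left(-5 - 5 + 1\right) 25 + 24\right) = \left(-14 - 11\right) \left(\left(-9\right) 25 + 24\right) = - 25 \left(-225 + 24\right) = \left(-25\right) \left(-201\right) = 5025$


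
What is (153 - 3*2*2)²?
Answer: 19881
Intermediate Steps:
(153 - 3*2*2)² = (153 - 6*2)² = (153 - 12)² = 141² = 19881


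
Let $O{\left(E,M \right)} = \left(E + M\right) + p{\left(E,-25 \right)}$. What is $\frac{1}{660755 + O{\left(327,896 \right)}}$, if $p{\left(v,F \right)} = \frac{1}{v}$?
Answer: $\frac{327}{216466807} \approx 1.5106 \cdot 10^{-6}$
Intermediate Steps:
$O{\left(E,M \right)} = E + M + \frac{1}{E}$ ($O{\left(E,M \right)} = \left(E + M\right) + \frac{1}{E} = E + M + \frac{1}{E}$)
$\frac{1}{660755 + O{\left(327,896 \right)}} = \frac{1}{660755 + \left(327 + 896 + \frac{1}{327}\right)} = \frac{1}{660755 + \frac{399922}{327}} = \frac{1}{\frac{216466807}{327}} = \frac{327}{216466807}$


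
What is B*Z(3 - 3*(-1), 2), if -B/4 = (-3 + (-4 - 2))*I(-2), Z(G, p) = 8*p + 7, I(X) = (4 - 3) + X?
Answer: -828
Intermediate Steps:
I(X) = 1 + X
Z(G, p) = 7 + 8*p
B = -36 (B = -4*(-3 + (-4 - 2))*(1 - 2) = -4*(-3 - 6)*(-1) = -(-36)*(-1) = -4*9 = -36)
B*Z(3 - 3*(-1), 2) = -36*(7 + 8*2) = -36*(7 + 16) = -36*23 = -828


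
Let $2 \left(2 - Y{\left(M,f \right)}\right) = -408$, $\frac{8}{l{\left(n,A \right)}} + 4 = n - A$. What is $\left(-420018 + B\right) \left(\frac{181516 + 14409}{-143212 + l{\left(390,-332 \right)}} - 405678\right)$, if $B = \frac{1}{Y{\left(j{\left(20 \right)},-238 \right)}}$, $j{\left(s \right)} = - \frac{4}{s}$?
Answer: $\frac{1804645336830259903009}{10591099424} \approx 1.7039 \cdot 10^{11}$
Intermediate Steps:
$l{\left(n,A \right)} = \frac{8}{-4 + n - A}$ ($l{\left(n,A \right)} = \frac{8}{-4 - \left(A - n\right)} = \frac{8}{-4 + n - A}$)
$Y{\left(M,f \right)} = 206$ ($Y{\left(M,f \right)} = 2 - -204 = 2 + 204 = 206$)
$B = \frac{1}{206} \approx 0.0048544$
$\left(-420018 + B\right) \left(\frac{181516 + 14409}{-143212 + l{\left(390,-332 \right)}} - 405678\right) = \left(-420018 + \frac{1}{206}\right) \left(\frac{181516 + 14409}{-143212 + \frac{8}{-4 + 390 - -332}} - 405678\right) = - \frac{86523707 \left(\frac{195925}{-143212 + \frac{8}{-4 + 390 + 332}} - 405678\right)}{206} = - \frac{86523707 \left(\frac{195925}{-143212 + \frac{8}{718}} - 405678\right)}{206} = - \frac{86523707 \left(\frac{195925}{-143212 + 8 \cdot \frac{1}{718}} - 405678\right)}{206} = - \frac{86523707 \left(\frac{195925}{-143212 + \frac{4}{359}} - 405678\right)}{206} = - \frac{86523707 \left(\frac{195925}{- \frac{51413104}{359}} - 405678\right)}{206} = - \frac{86523707 \left(195925 \left(- \frac{359}{51413104}\right) - 405678\right)}{206} = - \frac{86523707 \left(- \frac{70337075}{51413104} - 405678\right)}{206} = \left(- \frac{86523707}{206}\right) \left(- \frac{20857235541587}{51413104}\right) = \frac{1804645336830259903009}{10591099424}$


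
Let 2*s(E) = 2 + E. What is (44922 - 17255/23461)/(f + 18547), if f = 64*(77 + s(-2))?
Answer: 36341303/18991275 ≈ 1.9136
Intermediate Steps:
s(E) = 1 + E/2 (s(E) = (2 + E)/2 = 1 + E/2)
f = 4928 (f = 64*(77 + (1 + (1/2)*(-2))) = 64*(77 + (1 - 1)) = 64*(77 + 0) = 64*77 = 4928)
(44922 - 17255/23461)/(f + 18547) = (44922 - 17255/23461)/(4928 + 18547) = (44922 - 17255*1/23461)/23475 = (44922 - 595/809)*(1/23475) = (36341303/809)*(1/23475) = 36341303/18991275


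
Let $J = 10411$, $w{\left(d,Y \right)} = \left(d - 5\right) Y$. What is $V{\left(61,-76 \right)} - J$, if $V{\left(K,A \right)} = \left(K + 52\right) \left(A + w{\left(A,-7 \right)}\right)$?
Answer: $45072$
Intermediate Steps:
$w{\left(d,Y \right)} = Y \left(-5 + d\right)$ ($w{\left(d,Y \right)} = \left(-5 + d\right) Y = Y \left(-5 + d\right)$)
$V{\left(K,A \right)} = \left(35 - 6 A\right) \left(52 + K\right)$ ($V{\left(K,A \right)} = \left(K + 52\right) \left(A - 7 \left(-5 + A\right)\right) = \left(52 + K\right) \left(A - \left(-35 + 7 A\right)\right) = \left(52 + K\right) \left(35 - 6 A\right) = \left(35 - 6 A\right) \left(52 + K\right)$)
$V{\left(61,-76 \right)} - J = \left(1820 - -23712 + 35 \cdot 61 - \left(-456\right) 61\right) - 10411 = \left(1820 + 23712 + 2135 + 27816\right) - 10411 = 55483 - 10411 = 45072$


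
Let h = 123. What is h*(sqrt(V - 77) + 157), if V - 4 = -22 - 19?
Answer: 19311 + 123*I*sqrt(114) ≈ 19311.0 + 1313.3*I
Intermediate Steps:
V = -37 (V = 4 + (-22 - 19) = 4 - 41 = -37)
h*(sqrt(V - 77) + 157) = 123*(sqrt(-37 - 77) + 157) = 123*(sqrt(-114) + 157) = 123*(I*sqrt(114) + 157) = 123*(157 + I*sqrt(114)) = 19311 + 123*I*sqrt(114)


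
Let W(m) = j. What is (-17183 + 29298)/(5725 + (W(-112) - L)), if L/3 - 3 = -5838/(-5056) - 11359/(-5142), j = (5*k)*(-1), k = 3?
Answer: 26247099040/12329331171 ≈ 2.1288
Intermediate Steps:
j = -15 (j = (5*3)*(-1) = 15*(-1) = -15)
W(m) = -15
L = 41360989/2166496 (L = 9 + 3*(-5838/(-5056) - 11359/(-5142)) = 9 + 3*(-5838*(-1/5056) - 11359*(-1/5142)) = 9 + 3*(2919/2528 + 11359/5142) = 9 + 3*(21862525/6499488) = 9 + 21862525/2166496 = 41360989/2166496 ≈ 19.091)
(-17183 + 29298)/(5725 + (W(-112) - L)) = (-17183 + 29298)/(5725 + (-15 - 1*41360989/2166496)) = 12115/(5725 + (-15 - 41360989/2166496)) = 12115/(5725 - 73858429/2166496) = 12115/(12329331171/2166496) = 12115*(2166496/12329331171) = 26247099040/12329331171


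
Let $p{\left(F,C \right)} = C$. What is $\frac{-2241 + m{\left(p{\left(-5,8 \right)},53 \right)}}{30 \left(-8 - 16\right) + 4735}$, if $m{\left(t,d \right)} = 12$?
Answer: $- \frac{2229}{4015} \approx -0.55517$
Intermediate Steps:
$\frac{-2241 + m{\left(p{\left(-5,8 \right)},53 \right)}}{30 \left(-8 - 16\right) + 4735} = \frac{-2241 + 12}{30 \left(-8 - 16\right) + 4735} = - \frac{2229}{30 \left(-24\right) + 4735} = - \frac{2229}{-720 + 4735} = - \frac{2229}{4015}$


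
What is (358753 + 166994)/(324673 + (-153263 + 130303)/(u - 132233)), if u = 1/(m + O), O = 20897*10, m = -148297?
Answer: 527256735610947/325605505442983 ≈ 1.6193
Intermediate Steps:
O = 208970
u = 1/60673 (u = 1/(-148297 + 208970) = 1/60673 ≈ 1.6482e-5)
(358753 + 166994)/(324673 + (-153263 + 130303)/(u - 132233)) = (358753 + 166994)/(324673 + (-153263 + 130303)/(1/60673 - 132233)) = 525747/(324673 - 22960/(-8022972808/60673)) = 525747/(324673 - 22960*(-60673/8022972808)) = 525747/(324673 + 174131510/1002871601) = 525747/(325605505442983/1002871601) = 525747*(1002871601/325605505442983) = 527256735610947/325605505442983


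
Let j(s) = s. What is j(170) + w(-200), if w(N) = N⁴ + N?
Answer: 1599999970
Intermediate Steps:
w(N) = N + N⁴
j(170) + w(-200) = 170 + (-200 + (-200)⁴) = 170 + (-200 + 1600000000) = 170 + 1599999800 = 1599999970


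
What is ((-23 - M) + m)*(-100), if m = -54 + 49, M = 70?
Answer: 9800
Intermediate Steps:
m = -5
((-23 - M) + m)*(-100) = ((-23 - 1*70) - 5)*(-100) = ((-23 - 70) - 5)*(-100) = (-93 - 5)*(-100) = -98*(-100) = 9800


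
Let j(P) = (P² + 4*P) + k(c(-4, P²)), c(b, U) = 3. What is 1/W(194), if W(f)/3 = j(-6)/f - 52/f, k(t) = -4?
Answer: -97/66 ≈ -1.4697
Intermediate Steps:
j(P) = -4 + P² + 4*P (j(P) = (P² + 4*P) - 4 = -4 + P² + 4*P)
W(f) = -132/f (W(f) = 3*((-4 + (-6)² + 4*(-6))/f - 52/f) = 3*((-4 + 36 - 24)/f - 52/f) = 3*(8/f - 52/f) = 3*(-44/f) = -132/f)
1/W(194) = 1/(-132/194) = 1/(-132*1/194) = 1/(-66/97) = -97/66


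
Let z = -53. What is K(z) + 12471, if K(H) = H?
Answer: 12418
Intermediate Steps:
K(z) + 12471 = -53 + 12471 = 12418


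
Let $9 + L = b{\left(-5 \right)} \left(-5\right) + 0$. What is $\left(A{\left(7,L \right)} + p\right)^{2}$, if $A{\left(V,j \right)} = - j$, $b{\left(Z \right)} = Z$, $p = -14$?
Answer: $900$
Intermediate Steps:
$L = 16$ ($L = -9 + \left(\left(-5\right) \left(-5\right) + 0\right) = -9 + \left(25 + 0\right) = -9 + 25 = 16$)
$\left(A{\left(7,L \right)} + p\right)^{2} = \left(\left(-1\right) 16 - 14\right)^{2} = \left(-16 - 14\right)^{2} = \left(-30\right)^{2} = 900$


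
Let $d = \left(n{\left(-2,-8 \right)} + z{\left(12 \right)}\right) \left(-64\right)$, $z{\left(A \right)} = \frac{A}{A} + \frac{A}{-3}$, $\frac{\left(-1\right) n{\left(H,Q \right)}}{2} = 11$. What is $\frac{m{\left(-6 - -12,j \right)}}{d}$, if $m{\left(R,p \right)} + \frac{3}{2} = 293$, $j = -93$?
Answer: $\frac{583}{3200} \approx 0.18219$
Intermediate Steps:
$m{\left(R,p \right)} = \frac{583}{2}$ ($m{\left(R,p \right)} = - \frac{3}{2} + 293 = \frac{583}{2}$)
$n{\left(H,Q \right)} = -22$ ($n{\left(H,Q \right)} = \left(-2\right) 11 = -22$)
$z{\left(A \right)} = 1 - \frac{A}{3}$ ($z{\left(A \right)} = 1 + A \left(- \frac{1}{3}\right) = 1 - \frac{A}{3}$)
$d = 1600$ ($d = \left(-22 + \left(1 - 4\right)\right) \left(-64\right) = \left(-22 - 3\right) \left(-64\right) = \left(-25\right) \left(-64\right) = 1600$)
$\frac{m{\left(-6 - -12,j \right)}}{d} = \frac{583}{2 \cdot 1600} = \frac{583}{2} \cdot \frac{1}{1600} = \frac{583}{3200}$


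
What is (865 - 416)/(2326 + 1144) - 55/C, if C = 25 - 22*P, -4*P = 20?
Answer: -26047/93690 ≈ -0.27801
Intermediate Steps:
P = -5 (P = -¼*20 = -5)
C = 135 (C = 25 - 22*(-5) = 25 + 110 = 135)
(865 - 416)/(2326 + 1144) - 55/C = (865 - 416)/(2326 + 1144) - 55/135 = 449/3470 - 55*1/135 = 449*(1/3470) - 11/27 = 449/3470 - 11/27 = -26047/93690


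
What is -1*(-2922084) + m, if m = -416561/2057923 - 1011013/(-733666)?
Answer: 4411846413101659685/1509828135718 ≈ 2.9221e+6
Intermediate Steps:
m = 1774970263373/1509828135718 (m = -416561*1/2057923 - 1011013*(-1/733666) = -416561/2057923 + 1011013/733666 = 1774970263373/1509828135718 ≈ 1.1756)
-1*(-2922084) + m = -1*(-2922084) + 1774970263373/1509828135718 = 2922084 + 1774970263373/1509828135718 = 4411846413101659685/1509828135718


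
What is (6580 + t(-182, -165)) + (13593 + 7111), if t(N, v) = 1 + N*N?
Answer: 60409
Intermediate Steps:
t(N, v) = 1 + N²
(6580 + t(-182, -165)) + (13593 + 7111) = (6580 + (1 + (-182)²)) + (13593 + 7111) = (6580 + (1 + 33124)) + 20704 = (6580 + 33125) + 20704 = 39705 + 20704 = 60409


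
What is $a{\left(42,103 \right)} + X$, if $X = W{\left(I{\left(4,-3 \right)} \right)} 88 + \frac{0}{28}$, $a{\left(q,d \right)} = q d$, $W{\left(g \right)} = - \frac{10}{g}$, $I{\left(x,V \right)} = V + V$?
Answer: $\frac{13418}{3} \approx 4472.7$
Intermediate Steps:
$I{\left(x,V \right)} = 2 V$
$a{\left(q,d \right)} = d q$
$X = \frac{440}{3}$ ($X = - \frac{10}{2 \left(-3\right)} 88 + \frac{0}{28} = - \frac{10}{-6} \cdot 88 + 0 \cdot \frac{1}{28} = \left(-10\right) \left(- \frac{1}{6}\right) 88 + 0 = \frac{5}{3} \cdot 88 + 0 = \frac{440}{3} + 0 = \frac{440}{3} \approx 146.67$)
$a{\left(42,103 \right)} + X = 103 \cdot 42 + \frac{440}{3} = 4326 + \frac{440}{3} = \frac{13418}{3}$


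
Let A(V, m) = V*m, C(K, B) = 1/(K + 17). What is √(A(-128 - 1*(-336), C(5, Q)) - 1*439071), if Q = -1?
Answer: I*√53126447/11 ≈ 662.62*I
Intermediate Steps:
C(K, B) = 1/(17 + K)
√(A(-128 - 1*(-336), C(5, Q)) - 1*439071) = √((-128 - 1*(-336))/(17 + 5) - 1*439071) = √((-128 + 336)/22 - 439071) = √(208*(1/22) - 439071) = √(104/11 - 439071) = √(-4829677/11) = I*√53126447/11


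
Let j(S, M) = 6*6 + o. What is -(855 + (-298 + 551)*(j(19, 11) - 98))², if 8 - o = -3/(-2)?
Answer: -695535129/4 ≈ -1.7388e+8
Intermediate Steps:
o = 13/2 (o = 8 - (-3)/(-2) = 8 - (-3)*(-1)/2 = 8 - 1*3/2 = 8 - 3/2 = 13/2 ≈ 6.5000)
j(S, M) = 85/2 (j(S, M) = 6*6 + 13/2 = 36 + 13/2 = 85/2)
-(855 + (-298 + 551)*(j(19, 11) - 98))² = -(855 + (-298 + 551)*(85/2 - 98))² = -(855 + 253*(-111/2))² = -(855 - 28083/2)² = -(-26373/2)² = -1*695535129/4 = -695535129/4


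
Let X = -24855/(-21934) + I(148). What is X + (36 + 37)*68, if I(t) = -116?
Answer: 106360887/21934 ≈ 4849.1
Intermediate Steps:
X = -2519489/21934 (X = -24855/(-21934) - 116 = -24855*(-1/21934) - 116 = 24855/21934 - 116 = -2519489/21934 ≈ -114.87)
X + (36 + 37)*68 = -2519489/21934 + (36 + 37)*68 = -2519489/21934 + 73*68 = -2519489/21934 + 4964 = 106360887/21934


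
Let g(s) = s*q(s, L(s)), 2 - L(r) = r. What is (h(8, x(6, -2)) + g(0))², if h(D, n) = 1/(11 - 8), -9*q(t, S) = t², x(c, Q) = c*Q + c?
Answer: ⅑ ≈ 0.11111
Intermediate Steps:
L(r) = 2 - r
x(c, Q) = c + Q*c (x(c, Q) = Q*c + c = c + Q*c)
q(t, S) = -t²/9
g(s) = -s³/9 (g(s) = s*(-s²/9) = -s³/9)
h(D, n) = ⅓ (h(D, n) = 1/3 = ⅓)
(h(8, x(6, -2)) + g(0))² = (⅓ - ⅑*0³)² = (⅓ - ⅑*0)² = (⅓ + 0)² = (⅓)² = ⅑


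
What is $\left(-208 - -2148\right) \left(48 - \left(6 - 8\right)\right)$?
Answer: $97000$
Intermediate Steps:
$\left(-208 - -2148\right) \left(48 - \left(6 - 8\right)\right) = \left(-208 + 2148\right) \left(48 - \left(6 - 8\right)\right) = 1940 \left(48 - -2\right) = 1940 \left(48 + 2\right) = 1940 \cdot 50 = 97000$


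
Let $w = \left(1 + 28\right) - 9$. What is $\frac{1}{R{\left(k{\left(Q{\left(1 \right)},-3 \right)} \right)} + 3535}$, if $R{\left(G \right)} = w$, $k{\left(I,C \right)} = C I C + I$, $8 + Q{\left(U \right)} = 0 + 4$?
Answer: $\frac{1}{3555} \approx 0.00028129$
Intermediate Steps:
$Q{\left(U \right)} = -4$ ($Q{\left(U \right)} = -8 + \left(0 + 4\right) = -8 + 4 = -4$)
$k{\left(I,C \right)} = I + I C^{2}$ ($k{\left(I,C \right)} = I C^{2} + I = I + I C^{2}$)
$w = 20$ ($w = 29 - 9 = 20$)
$R{\left(G \right)} = 20$
$\frac{1}{R{\left(k{\left(Q{\left(1 \right)},-3 \right)} \right)} + 3535} = \frac{1}{20 + 3535} = \frac{1}{3555}$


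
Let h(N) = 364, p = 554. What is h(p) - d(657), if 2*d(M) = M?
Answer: 71/2 ≈ 35.500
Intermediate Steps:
d(M) = M/2
h(p) - d(657) = 364 - 657/2 = 71/2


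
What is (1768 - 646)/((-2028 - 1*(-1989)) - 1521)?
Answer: -187/260 ≈ -0.71923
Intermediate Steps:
(1768 - 646)/((-2028 - 1*(-1989)) - 1521) = 1122/((-2028 + 1989) - 1521) = 1122/(-39 - 1521) = 1122/(-1560) = 1122*(-1/1560) = -187/260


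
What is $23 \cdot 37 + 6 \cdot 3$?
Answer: $869$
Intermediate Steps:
$23 \cdot 37 + 6 \cdot 3 = 851 + 18 = 869$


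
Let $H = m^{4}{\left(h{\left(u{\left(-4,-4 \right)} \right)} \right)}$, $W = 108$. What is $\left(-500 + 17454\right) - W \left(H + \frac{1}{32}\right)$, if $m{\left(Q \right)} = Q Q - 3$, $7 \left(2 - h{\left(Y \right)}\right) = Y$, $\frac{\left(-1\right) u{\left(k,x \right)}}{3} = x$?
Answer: $\frac{420444216341}{46118408} \approx 9116.6$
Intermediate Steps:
$u{\left(k,x \right)} = - 3 x$
$h{\left(Y \right)} = 2 - \frac{Y}{7}$
$m{\left(Q \right)} = -3 + Q^{2}$ ($m{\left(Q \right)} = Q^{2} - 3 = -3 + Q^{2}$)
$H = \frac{418161601}{5764801}$ ($H = \left(-3 + \left(2 - \frac{\left(-3\right) \left(-4\right)}{7}\right)^{2}\right)^{4} = \left(-3 + \left(2 - \frac{12}{7}\right)^{2}\right)^{4} = \left(-3 + \left(\frac{2}{7}\right)^{2}\right)^{4} = \left(-3 + \frac{4}{49}\right)^{4} = \left(- \frac{143}{49}\right)^{4} = \frac{418161601}{5764801} \approx 72.537$)
$\left(-500 + 17454\right) - W \left(H + \frac{1}{32}\right) = \left(-500 + 17454\right) - 108 \left(\frac{418161601}{5764801} + \frac{1}{32}\right) = 16954 - 108 \left(\frac{418161601}{5764801} + \frac{1}{32}\right) = 16954 - 108 \cdot \frac{13386936033}{184473632} = 16954 - \frac{361447272891}{46118408} = \frac{420444216341}{46118408}$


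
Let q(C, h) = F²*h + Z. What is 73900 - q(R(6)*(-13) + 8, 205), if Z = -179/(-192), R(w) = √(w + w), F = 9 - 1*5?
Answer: 13558861/192 ≈ 70619.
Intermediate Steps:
F = 4 (F = 9 - 5 = 4)
R(w) = √2*√w (R(w) = √(2*w) = √2*√w)
Z = 179/192 (Z = -179*(-1/192) = 179/192 ≈ 0.93229)
q(C, h) = 179/192 + 16*h (q(C, h) = 4²*h + 179/192 = 16*h + 179/192 = 179/192 + 16*h)
73900 - q(R(6)*(-13) + 8, 205) = 73900 - (179/192 + 16*205) = 73900 - (179/192 + 3280) = 73900 - 1*629939/192 = 73900 - 629939/192 = 13558861/192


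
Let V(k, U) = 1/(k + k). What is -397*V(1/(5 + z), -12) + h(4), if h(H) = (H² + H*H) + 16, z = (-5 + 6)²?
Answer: -1143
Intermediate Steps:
z = 1 (z = 1² = 1)
V(k, U) = 1/(2*k)
h(H) = 16 + 2*H² (h(H) = (H² + H²) + 16 = 2*H² + 16 = 16 + 2*H²)
-397*V(1/(5 + z), -12) + h(4) = -397/(2*(1/(5 + 1))) + (16 + 2*4²) = -397/(2*(1/6)) + (16 + 2*16) = -397/(2*⅙) + (16 + 32) = -397*6/2 + 48 = -397*3 + 48 = -1191 + 48 = -1143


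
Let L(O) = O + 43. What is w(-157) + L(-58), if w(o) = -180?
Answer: -195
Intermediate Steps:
L(O) = 43 + O
w(-157) + L(-58) = -180 + (43 - 58) = -180 - 15 = -195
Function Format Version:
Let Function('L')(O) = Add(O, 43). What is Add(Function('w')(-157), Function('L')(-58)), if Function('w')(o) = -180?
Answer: -195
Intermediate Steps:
Function('L')(O) = Add(43, O)
Add(Function('w')(-157), Function('L')(-58)) = Add(-180, Add(43, -58)) = Add(-180, -15) = -195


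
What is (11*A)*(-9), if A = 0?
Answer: 0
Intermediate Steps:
(11*A)*(-9) = (11*0)*(-9) = 0*(-9) = 0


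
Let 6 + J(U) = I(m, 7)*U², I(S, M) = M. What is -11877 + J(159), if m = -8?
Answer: 165084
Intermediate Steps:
J(U) = -6 + 7*U²
-11877 + J(159) = -11877 + (-6 + 7*159²) = -11877 + (-6 + 7*25281) = -11877 + (-6 + 176967) = -11877 + 176961 = 165084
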